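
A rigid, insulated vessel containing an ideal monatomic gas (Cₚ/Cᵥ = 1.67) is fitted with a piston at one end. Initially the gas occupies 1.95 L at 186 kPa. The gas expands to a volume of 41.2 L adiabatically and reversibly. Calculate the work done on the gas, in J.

W ≈ -471 J

P₂ = P₁(V₁/V₂)^γ = 186×(1.95/41.2)^(1.67) = 1.14 kPa.
For a reversible adiabat, W_by_gas = (P₁V₁ − P₂V₂)/(γ−1).
W_by = (186000×0.00195 − 1140×0.0412) / (0.67) = 471.2 J.
W_on_gas = −W_by = -471.2 J.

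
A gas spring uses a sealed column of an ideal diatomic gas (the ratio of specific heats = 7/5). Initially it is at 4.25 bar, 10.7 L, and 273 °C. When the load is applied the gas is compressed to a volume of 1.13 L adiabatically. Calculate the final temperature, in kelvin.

T₂ ≈ 1340 K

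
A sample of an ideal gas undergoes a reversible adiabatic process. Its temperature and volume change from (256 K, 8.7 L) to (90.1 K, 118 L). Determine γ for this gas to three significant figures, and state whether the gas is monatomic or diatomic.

TV^(γ−1) = const ⇒ γ − 1 = ln(T₂/T₁) / ln(V₁/V₂).
γ = 1 + ln(90.1/256) / ln(8.7/118) = 1.401.
γ ≈ 1.40 is close to 7/5, so the gas is diatomic.

γ ≈ 1.40; diatomic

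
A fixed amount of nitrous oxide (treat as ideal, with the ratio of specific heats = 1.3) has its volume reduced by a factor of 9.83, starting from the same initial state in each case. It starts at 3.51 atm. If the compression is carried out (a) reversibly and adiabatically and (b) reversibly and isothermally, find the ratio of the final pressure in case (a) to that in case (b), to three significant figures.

P_adiabatic / P_isothermal ≈ 1.99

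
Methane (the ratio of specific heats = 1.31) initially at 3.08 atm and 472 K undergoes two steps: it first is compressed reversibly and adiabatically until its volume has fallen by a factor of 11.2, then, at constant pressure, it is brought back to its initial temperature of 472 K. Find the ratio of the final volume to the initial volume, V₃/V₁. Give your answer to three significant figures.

V₃/V₁ ≈ 0.0422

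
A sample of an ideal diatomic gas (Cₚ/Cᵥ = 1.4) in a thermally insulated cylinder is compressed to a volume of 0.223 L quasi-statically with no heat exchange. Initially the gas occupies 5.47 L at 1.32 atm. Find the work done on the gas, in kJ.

W ≈ 4.75 kJ

P₂ = P₁(V₁/V₂)^γ = 1.32×(5.47/0.223)^(1.4) = 116.4 atm.
For a reversible adiabat, W_by_gas = (P₁V₁ − P₂V₂)/(γ−1).
W_by = (133700×0.00547 − 1.18×10^7×0.000223) / (0.4) = -4749 J.
W_on_gas = −W_by = 4749 J.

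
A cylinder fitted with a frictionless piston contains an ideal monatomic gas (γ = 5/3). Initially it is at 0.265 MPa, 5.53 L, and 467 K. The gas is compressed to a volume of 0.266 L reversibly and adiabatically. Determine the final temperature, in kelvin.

T₂ ≈ 3530 K

For a reversible adiabat TV^(γ−1) is constant, so T₂ = T₁ (V₁/V₂)^(γ−1).
T₂ = 467 × (5.53/0.266)^(2/3) = 3531 K.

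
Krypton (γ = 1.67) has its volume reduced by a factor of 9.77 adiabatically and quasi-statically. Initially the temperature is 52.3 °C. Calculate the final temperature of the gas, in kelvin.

For a reversible adiabat TV^(γ−1) is constant, so T₂ = T₁ (V₁/V₂)^(γ−1).
T₁ = 52.3 °C = 325.4 K.
T₂ = 325.4 × 9.77^(0.67) = 1499 K.

T₂ ≈ 1500 K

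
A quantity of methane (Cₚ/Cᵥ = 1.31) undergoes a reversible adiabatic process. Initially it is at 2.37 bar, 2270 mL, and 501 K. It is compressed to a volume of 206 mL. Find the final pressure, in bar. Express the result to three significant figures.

P₂ ≈ 55.0 bar

Adiabatic: P₁V₁^γ = P₂V₂^γ ⇒ P₂ = P₁ (V₁/V₂)^γ.
P₂ = 2.37 × (2270/206)^(1.31) = 54.95 bar.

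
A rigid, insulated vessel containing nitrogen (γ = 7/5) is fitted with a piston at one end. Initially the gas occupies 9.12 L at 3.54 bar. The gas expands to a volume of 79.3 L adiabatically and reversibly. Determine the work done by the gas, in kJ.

W ≈ 4.67 kJ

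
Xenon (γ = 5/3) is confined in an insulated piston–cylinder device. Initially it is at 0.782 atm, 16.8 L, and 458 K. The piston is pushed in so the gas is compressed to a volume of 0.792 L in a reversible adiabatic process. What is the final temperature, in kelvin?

Adiabatic: T₁V₁^(γ−1) = T₂V₂^(γ−1) ⇒ T₂ = T₁ (V₁/V₂)^(γ−1).
T₂ = 458 × (16.8/0.792)^(2/3) = 3510 K.

T₂ ≈ 3510 K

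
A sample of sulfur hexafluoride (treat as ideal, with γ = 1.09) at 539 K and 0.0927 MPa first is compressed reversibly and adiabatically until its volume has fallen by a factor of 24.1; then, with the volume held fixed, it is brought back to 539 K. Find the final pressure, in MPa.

P₃ ≈ 2.23 MPa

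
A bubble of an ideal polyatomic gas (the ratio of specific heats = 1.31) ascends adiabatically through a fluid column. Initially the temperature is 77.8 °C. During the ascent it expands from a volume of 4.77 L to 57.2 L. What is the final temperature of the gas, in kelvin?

T₂ ≈ 162 K

For a reversible adiabat TV^(γ−1) is constant, so T₂ = T₁ (V₁/V₂)^(γ−1).
T₁ = 77.8 °C = 350.9 K.
T₂ = 350.9 × (4.77/57.2)^(0.31) = 162.5 K.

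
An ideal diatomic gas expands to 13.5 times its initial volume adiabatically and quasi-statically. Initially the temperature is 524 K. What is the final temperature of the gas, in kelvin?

For a reversible adiabat TV^(γ−1) is constant, so T₂ = T₁ (V₁/V₂)^(γ−1).
For a diatomic ideal gas γ = 7/5, so γ−1 = 2/5.
T₂ = 524 × (1/13.5)^(2/5) = 185 K.

T₂ ≈ 185 K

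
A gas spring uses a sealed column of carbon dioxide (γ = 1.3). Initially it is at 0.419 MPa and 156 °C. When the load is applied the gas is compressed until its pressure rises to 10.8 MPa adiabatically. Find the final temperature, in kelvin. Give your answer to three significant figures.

T₂ ≈ 908 K

Adiabatic: T₂/T₁ = (P₂/P₁)^((γ−1)/γ).
T₁ = 156 °C = 429.1 K.
T₂ = 429.1 × (10.8/0.419)^(0.231) = 908.4 K.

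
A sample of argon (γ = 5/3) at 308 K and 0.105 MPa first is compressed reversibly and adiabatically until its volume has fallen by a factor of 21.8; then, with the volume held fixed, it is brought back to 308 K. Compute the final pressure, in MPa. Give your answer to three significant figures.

Adiabatic step (PV^γ = const): P₂ = 0.105×21.8^(5/3) = 17.86 MPa; T₂ = 308×21.8^(2/3) = 2404 K.
Isochoric: P₃ = P₂(T₃/T₂) = 17.86 × (308/2404) = 2.289 MPa.

P₃ ≈ 2.29 MPa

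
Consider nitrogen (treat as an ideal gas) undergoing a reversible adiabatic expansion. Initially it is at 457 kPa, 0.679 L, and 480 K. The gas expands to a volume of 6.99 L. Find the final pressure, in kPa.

P₂ ≈ 17.5 kPa

Since PV^γ is constant along a reversible adiabat, P₂ = P₁ (V₁/V₂)^γ.
γ = 7/5 for a diatomic ideal gas.
P₂ = 457 × (0.679/6.99)^(7/5) = 17.47 kPa.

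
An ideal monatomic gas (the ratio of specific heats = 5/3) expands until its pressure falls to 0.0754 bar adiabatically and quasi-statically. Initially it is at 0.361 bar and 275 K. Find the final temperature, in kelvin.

Adiabatic: T₂/T₁ = (P₂/P₁)^((γ−1)/γ).
T₂ = 275 × (0.0754/0.361)^(2/5) = 147 K.

T₂ ≈ 147 K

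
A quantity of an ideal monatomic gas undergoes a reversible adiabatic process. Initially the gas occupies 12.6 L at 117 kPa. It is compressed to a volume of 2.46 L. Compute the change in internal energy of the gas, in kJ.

ΔU ≈ 4.36 kJ

γ = 5/3 for a monatomic ideal gas.
P₂ = P₁(V₁/V₂)^γ = 117×(12.6/2.46)^(5/3) = 1781 kPa.
For a reversible adiabat, W_by_gas = (P₁V₁ − P₂V₂)/(γ−1).
W_by = (117000×0.0126 − 1.781×10^6×0.00246) / (2/3) = -4359 J.
Q = 0 ⇒ ΔU = −W_by = 4359 J.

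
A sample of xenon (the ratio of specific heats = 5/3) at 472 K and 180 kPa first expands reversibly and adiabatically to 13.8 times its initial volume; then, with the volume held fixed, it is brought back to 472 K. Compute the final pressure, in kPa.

P₃ ≈ 13.0 kPa

Adiabatic step (PV^γ = const): P₂ = 180×(1/13.8)^(5/3) = 2.267 kPa; T₂ = 472×(1/13.8)^(2/3) = 82.04 K.
Isochoric: P₃ = P₂(T₃/T₂) = 2.267 × (472/82.04) = 13.04 kPa.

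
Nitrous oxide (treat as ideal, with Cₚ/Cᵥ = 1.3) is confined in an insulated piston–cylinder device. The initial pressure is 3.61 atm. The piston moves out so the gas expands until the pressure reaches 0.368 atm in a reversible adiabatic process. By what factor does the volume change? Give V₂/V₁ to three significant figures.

V₂/V₁ ≈ 5.79

From PV^γ = const, V₂/V₁ = (P₁/P₂)^(1/γ).
V₂/V₁ = (3.61/0.368)^(0.769) = 5.792.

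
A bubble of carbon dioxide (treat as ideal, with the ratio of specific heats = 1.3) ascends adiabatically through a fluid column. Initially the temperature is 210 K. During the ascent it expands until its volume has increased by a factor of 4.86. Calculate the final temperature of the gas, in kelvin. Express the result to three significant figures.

T₂ ≈ 131 K

For a reversible adiabat TV^(γ−1) is constant, so T₂ = T₁ (V₁/V₂)^(γ−1).
T₂ = 210 × (1/4.86)^(0.3) = 130.7 K.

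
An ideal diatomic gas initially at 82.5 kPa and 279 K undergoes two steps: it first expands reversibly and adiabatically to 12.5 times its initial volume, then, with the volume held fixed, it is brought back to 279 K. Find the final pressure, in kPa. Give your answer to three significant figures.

For a diatomic ideal gas γ = 7/5.
Adiabatic step (PV^γ = const): P₂ = 82.5×(1/12.5)^(7/5) = 2.403 kPa; T₂ = 279×(1/12.5)^(2/5) = 101.6 K.
Isochoric: P₃ = P₂(T₃/T₂) = 2.403 × (279/101.6) = 6.6 kPa.

P₃ ≈ 6.60 kPa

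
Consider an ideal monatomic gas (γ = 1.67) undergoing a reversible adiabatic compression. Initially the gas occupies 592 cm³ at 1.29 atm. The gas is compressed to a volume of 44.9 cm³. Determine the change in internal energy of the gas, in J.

P₂ = P₁(V₁/V₂)^γ = 1.29×(592/44.9)^(1.67) = 95.74 atm.
For a reversible adiabat, W_by_gas = (P₁V₁ − P₂V₂)/(γ−1).
W_by = (130700×0.000592 − 9.701×10^6×4.49×10^-5) / (0.67) = -534.6 J.
Q = 0 ⇒ ΔU = −W_by = 534.6 J.

ΔU ≈ 535 J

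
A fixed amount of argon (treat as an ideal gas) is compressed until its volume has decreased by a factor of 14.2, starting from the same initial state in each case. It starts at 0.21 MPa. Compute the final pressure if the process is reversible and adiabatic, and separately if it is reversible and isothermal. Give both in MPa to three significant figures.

adiabatic: 17.5 MPa; isothermal: 2.98 MPa

For a monatomic ideal gas γ = 5/3.
Isothermal: P₂ = P₁(V₁/V₂) = 0.21×14.2 = 2.982 MPa.
Adiabatic: P₂ = P₁(V₁/V₂)^γ = 0.21×14.2^(5/3) = 17.49 MPa.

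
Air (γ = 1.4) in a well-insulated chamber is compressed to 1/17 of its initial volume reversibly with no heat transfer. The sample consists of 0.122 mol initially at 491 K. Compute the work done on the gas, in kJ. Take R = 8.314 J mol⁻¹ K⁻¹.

W ≈ 2.62 kJ

Adiabatic: T₁V₁^(γ−1) = T₂V₂^(γ−1) ⇒ T₂ = T₁ (V₁/V₂)^(γ−1).
T₂ = 491 × 17^(0.4) = 1525 K.
Q = 0, so ΔU = W_on_gas = nCᵥΔT with Cᵥ = R/(γ−1) = 20.79 J/(mol·K).
ΔU = 0.122 × 20.79 × (1525 − 491) = 2622 J.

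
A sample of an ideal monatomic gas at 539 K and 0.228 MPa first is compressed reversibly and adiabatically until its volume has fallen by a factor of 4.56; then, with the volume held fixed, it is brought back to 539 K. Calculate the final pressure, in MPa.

P₃ ≈ 1.04 MPa

For a monatomic ideal gas γ = 5/3.
Adiabatic step (PV^γ = const): P₂ = 0.228×4.56^(5/3) = 2.859 MPa; T₂ = 539×4.56^(2/3) = 1482 K.
Isochoric: P₃ = P₂(T₃/T₂) = 2.859 × (539/1482) = 1.04 MPa.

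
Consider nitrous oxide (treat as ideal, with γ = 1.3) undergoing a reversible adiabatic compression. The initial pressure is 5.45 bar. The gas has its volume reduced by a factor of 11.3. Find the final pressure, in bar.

Since PV^γ is constant along a reversible adiabat, P₂ = P₁ (V₁/V₂)^γ.
P₂ = 5.45 × 11.3^(1.3) = 127.5 bar.

P₂ ≈ 127 bar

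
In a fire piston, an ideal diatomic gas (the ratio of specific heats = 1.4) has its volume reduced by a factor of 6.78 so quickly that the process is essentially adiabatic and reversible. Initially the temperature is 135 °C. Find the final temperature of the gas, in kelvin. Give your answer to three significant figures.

T₂ ≈ 878 K

For a reversible adiabat TV^(γ−1) is constant, so T₂ = T₁ (V₁/V₂)^(γ−1).
T₁ = 135 °C = 408.1 K.
T₂ = 408.1 × 6.78^(0.4) = 877.6 K.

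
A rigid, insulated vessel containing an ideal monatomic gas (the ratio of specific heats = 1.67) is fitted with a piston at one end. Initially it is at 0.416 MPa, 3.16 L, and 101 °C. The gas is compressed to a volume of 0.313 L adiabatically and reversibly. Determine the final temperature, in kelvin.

T₂ ≈ 1760 K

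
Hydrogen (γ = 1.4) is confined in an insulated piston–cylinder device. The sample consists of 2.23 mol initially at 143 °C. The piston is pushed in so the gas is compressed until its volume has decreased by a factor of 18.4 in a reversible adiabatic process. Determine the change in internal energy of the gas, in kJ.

For a reversible adiabat TV^(γ−1) is constant, so T₂ = T₁ (V₁/V₂)^(γ−1).
T₁ = 143 °C = 416.1 K.
T₂ = 416.1 × 18.4^(0.4) = 1334 K.
Q = 0, so ΔU = W_on_gas = nCᵥΔT with Cᵥ = R/(γ−1) = 20.79 J/(mol·K).
ΔU = 2.23 × 20.79 × (1334 − 416.1) = 42550 J.

ΔU ≈ 42.5 kJ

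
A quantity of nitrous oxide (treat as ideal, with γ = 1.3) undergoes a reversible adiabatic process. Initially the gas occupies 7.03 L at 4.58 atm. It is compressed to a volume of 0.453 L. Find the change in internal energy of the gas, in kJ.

ΔU ≈ 13.9 kJ

P₂ = P₁(V₁/V₂)^γ = 4.58×(7.03/0.453)^(1.3) = 161.8 atm.
For a reversible adiabat, W_by_gas = (P₁V₁ − P₂V₂)/(γ−1).
W_by = (464100×0.00703 − 1.639×10^7×0.000453) / (0.3) = -13880 J.
Q = 0 ⇒ ΔU = −W_by = 13880 J.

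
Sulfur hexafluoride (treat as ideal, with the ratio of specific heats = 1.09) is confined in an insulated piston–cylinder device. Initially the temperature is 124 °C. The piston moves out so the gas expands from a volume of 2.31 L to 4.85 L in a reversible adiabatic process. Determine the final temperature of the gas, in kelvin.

For a reversible adiabat TV^(γ−1) is constant, so T₂ = T₁ (V₁/V₂)^(γ−1).
T₁ = 124 °C = 397.1 K.
T₂ = 397.1 × (2.31/4.85)^(0.09) = 371.5 K.

T₂ ≈ 372 K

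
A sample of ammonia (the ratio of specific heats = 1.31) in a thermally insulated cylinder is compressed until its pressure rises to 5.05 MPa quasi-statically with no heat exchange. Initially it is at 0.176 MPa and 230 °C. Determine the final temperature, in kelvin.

Adiabatic: T₂/T₁ = (P₂/P₁)^((γ−1)/γ).
T₁ = 230 °C = 503.1 K.
T₂ = 503.1 × (5.05/0.176)^(0.237) = 1113 K.

T₂ ≈ 1110 K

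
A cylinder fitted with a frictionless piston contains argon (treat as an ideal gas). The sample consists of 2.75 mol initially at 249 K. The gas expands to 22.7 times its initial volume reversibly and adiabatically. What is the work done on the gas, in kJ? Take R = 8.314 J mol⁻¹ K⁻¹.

W ≈ -7.47 kJ

Adiabatic: T₁V₁^(γ−1) = T₂V₂^(γ−1) ⇒ T₂ = T₁ (V₁/V₂)^(γ−1).
γ = 5/3 for a monatomic ideal gas, so γ−1 = 2/3.
T₂ = 249 × (1/22.7)^(2/3) = 31.06 K.
Q = 0, so ΔU = W_on_gas = nCᵥΔT with Cᵥ = R/(γ−1) = 12.47 J/(mol·K).
ΔU = 2.75 × 12.47 × (31.06 − 249) = -7474 J.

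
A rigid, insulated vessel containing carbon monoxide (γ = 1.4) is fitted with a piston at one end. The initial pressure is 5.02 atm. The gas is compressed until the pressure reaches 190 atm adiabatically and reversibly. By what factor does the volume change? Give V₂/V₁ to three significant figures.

From PV^γ = const, V₂/V₁ = (P₁/P₂)^(1/γ).
V₂/V₁ = (5.02/190)^(0.714) = 0.07461.

V₂/V₁ ≈ 0.0746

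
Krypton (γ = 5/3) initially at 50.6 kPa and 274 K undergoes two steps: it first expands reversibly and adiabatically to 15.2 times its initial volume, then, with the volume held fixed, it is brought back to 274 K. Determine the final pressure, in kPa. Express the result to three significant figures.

Adiabatic step (PV^γ = const): P₂ = 50.6×(1/15.2)^(5/3) = 0.5425 kPa; T₂ = 274×(1/15.2)^(2/3) = 44.65 K.
Isochoric: P₃ = P₂(T₃/T₂) = 0.5425 × (274/44.65) = 3.329 kPa.

P₃ ≈ 3.33 kPa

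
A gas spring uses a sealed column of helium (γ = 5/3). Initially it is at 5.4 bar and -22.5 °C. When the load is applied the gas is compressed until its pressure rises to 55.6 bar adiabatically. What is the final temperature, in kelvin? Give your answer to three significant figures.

T₂ ≈ 637 K

Along an adiabat T P^((1−γ)/γ) is constant, so T₂ = T₁ (P₂/P₁)^((γ−1)/γ).
T₁ = -22.5 °C = 250.6 K.
T₂ = 250.6 × (55.6/5.4)^(2/5) = 637 K.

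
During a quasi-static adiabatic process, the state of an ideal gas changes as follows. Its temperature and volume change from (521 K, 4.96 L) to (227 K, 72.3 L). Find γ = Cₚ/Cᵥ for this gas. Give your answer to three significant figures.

γ ≈ 1.31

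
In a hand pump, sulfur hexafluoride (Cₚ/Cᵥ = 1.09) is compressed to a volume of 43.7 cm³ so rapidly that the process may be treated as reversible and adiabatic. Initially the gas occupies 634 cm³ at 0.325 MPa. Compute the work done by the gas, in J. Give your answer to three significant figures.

W ≈ -623 J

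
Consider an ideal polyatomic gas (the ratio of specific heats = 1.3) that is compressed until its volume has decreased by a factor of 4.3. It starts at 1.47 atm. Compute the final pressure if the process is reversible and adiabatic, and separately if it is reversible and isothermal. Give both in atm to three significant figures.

adiabatic: 9.79 atm; isothermal: 6.32 atm

Isothermal: P₂ = P₁(V₁/V₂) = 1.47×4.3 = 6.321 atm.
Adiabatic: P₂ = P₁(V₁/V₂)^γ = 1.47×4.3^(1.3) = 9.791 atm.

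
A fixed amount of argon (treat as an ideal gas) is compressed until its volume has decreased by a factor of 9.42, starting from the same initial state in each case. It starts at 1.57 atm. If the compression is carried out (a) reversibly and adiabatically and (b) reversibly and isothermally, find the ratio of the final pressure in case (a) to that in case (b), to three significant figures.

For a monatomic ideal gas γ = 5/3.
Isothermal: P_b = P₁(V₁/V₂) = 1.57×9.42.
Adiabatic: P_a = P₁(V₁/V₂)^γ = 1.57×9.42^(5/3).
P_a/P_b = (V₁/V₂)^(γ−1) = 9.42^(2/3) = 4.46.

P_adiabatic / P_isothermal ≈ 4.46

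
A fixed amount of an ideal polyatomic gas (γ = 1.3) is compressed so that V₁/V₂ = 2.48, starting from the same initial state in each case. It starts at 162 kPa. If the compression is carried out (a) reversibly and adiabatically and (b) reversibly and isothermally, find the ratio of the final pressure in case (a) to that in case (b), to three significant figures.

Isothermal: P_b = P₁(V₁/V₂) = 162×2.48.
Adiabatic: P_a = P₁(V₁/V₂)^γ = 162×2.48^(1.3).
P_a/P_b = (V₁/V₂)^(γ−1) = 2.48^(0.3) = 1.313.

P_adiabatic / P_isothermal ≈ 1.31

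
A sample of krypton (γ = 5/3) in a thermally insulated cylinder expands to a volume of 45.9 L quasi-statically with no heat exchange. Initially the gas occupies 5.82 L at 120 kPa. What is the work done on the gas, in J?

W ≈ -783 J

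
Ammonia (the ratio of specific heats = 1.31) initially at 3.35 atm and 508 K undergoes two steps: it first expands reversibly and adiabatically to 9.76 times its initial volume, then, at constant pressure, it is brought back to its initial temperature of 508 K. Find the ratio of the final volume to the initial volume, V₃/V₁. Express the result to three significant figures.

Adiabatic step: V₂/V₁ = 9.76; T₂ = T₁·(1/9.76)^(0.31) = 250.7 K.
Isobaric step: V₃/V₂ = T₃/T₂ = 508/250.7.
V₃/V₁ = (V₂/V₁)(V₃/V₂) = 9.76 × (508/250.7) = 19.78.

V₃/V₁ ≈ 19.8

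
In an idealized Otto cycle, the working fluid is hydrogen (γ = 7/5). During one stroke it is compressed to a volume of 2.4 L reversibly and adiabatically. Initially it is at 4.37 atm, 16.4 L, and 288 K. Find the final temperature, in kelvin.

T₂ ≈ 621 K

For a reversible adiabat TV^(γ−1) is constant, so T₂ = T₁ (V₁/V₂)^(γ−1).
T₂ = 288 × (16.4/2.4)^(2/5) = 621.2 K.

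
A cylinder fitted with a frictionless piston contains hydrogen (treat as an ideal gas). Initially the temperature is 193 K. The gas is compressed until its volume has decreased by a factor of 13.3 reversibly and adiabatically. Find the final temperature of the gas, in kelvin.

Adiabatic: T₁V₁^(γ−1) = T₂V₂^(γ−1) ⇒ T₂ = T₁ (V₁/V₂)^(γ−1).
For a diatomic ideal gas γ = 7/5, so γ−1 = 2/5.
T₂ = 193 × 13.3^(2/5) = 543.4 K.

T₂ ≈ 543 K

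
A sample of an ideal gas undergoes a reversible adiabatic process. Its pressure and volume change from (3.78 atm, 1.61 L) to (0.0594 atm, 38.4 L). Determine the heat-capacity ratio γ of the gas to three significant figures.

γ ≈ 1.31

PV^γ = const ⇒ γ = ln(P₂/P₁) / ln(V₁/V₂).
γ = ln(0.0594/3.78) / ln(1.61/38.4) = 1.309.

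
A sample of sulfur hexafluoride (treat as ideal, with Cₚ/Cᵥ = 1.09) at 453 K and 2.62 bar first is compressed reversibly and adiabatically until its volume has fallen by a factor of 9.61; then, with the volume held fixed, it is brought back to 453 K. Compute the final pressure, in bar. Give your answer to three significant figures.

Adiabatic step (PV^γ = const): P₂ = 2.62×9.61^(1.09) = 30.87 bar; T₂ = 453×9.61^(0.09) = 555.3 K.
Isochoric: P₃ = P₂(T₃/T₂) = 30.87 × (453/555.3) = 25.18 bar.

P₃ ≈ 25.2 bar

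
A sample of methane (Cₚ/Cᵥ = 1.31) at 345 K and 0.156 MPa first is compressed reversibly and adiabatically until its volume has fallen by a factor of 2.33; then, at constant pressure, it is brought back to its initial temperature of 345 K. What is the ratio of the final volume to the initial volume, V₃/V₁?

V₃/V₁ ≈ 0.330

Adiabatic step: V₂/V₁ = 0.4292; T₂ = T₁·2.33^(0.31) = 448.4 K.
Isobaric step: V₃/V₂ = T₃/T₂ = 345/448.4.
V₃/V₁ = (V₂/V₁)(V₃/V₂) = 0.4292 × (345/448.4) = 0.3302.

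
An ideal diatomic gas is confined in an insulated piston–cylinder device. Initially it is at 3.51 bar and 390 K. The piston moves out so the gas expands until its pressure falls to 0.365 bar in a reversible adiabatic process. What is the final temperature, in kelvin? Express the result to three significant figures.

T₂ ≈ 204 K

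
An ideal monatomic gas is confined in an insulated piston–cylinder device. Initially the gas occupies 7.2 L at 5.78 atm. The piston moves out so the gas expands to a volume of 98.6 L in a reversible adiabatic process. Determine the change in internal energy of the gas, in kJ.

ΔU ≈ -5.22 kJ

γ = 5/3 for a monatomic ideal gas.
P₂ = P₁(V₁/V₂)^γ = 5.78×(7.2/98.6)^(5/3) = 0.07374 atm.
For a reversible adiabat, W_by_gas = (P₁V₁ − P₂V₂)/(γ−1).
W_by = (585700×0.0072 − 7471×0.0986) / (2/3) = 5220 J.
Q = 0 ⇒ ΔU = −W_by = -5220 J.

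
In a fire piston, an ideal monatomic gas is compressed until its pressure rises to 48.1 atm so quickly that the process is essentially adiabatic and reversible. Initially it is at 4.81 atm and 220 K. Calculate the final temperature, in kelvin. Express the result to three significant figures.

T₂ ≈ 553 K

Along an adiabat T P^((1−γ)/γ) is constant, so T₂ = T₁ (P₂/P₁)^((γ−1)/γ).
For a monatomic ideal gas γ = 5/3, so (γ−1)/γ = 2/5.
T₂ = 220 × (48.1/4.81)^(2/5) = 552.6 K.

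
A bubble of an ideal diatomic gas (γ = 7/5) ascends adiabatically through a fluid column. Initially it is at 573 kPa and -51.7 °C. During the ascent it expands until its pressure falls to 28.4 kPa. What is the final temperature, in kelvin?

T₂ ≈ 93.9 K

Along an adiabat T P^((1−γ)/γ) is constant, so T₂ = T₁ (P₂/P₁)^((γ−1)/γ).
T₁ = -51.7 °C = 221.4 K.
T₂ = 221.4 × (28.4/573)^(2/7) = 93.86 K.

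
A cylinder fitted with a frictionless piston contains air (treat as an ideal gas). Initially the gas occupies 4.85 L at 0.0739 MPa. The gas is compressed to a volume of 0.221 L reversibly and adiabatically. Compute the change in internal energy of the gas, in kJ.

ΔU ≈ 2.19 kJ

γ = 7/5 for a diatomic ideal gas.
P₂ = P₁(V₁/V₂)^γ = 0.0739×(4.85/0.221)^(7/5) = 5.579 MPa.
For a reversible adiabat, W_by_gas = (P₁V₁ − P₂V₂)/(γ−1).
W_by = (73900×0.00485 − 5.579×10^6×0.000221) / (2/5) = -2186 J.
Q = 0 ⇒ ΔU = −W_by = 2186 J.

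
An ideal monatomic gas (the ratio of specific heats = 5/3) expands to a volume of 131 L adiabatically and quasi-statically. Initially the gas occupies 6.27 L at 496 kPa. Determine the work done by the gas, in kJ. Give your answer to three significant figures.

P₂ = P₁(V₁/V₂)^γ = 496×(6.27/131)^(5/3) = 3.13 kPa.
For a reversible adiabat, W_by_gas = (P₁V₁ − P₂V₂)/(γ−1).
W_by = (496000×0.00627 − 3130×0.131) / (2/3) = 4050 J.

W ≈ 4.05 kJ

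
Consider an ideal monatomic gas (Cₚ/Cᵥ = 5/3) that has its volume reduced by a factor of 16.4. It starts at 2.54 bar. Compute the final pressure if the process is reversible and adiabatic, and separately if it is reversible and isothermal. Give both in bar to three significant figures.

Isothermal: P₂ = P₁(V₁/V₂) = 2.54×16.4 = 41.66 bar.
Adiabatic: P₂ = P₁(V₁/V₂)^γ = 2.54×16.4^(5/3) = 268.9 bar.

adiabatic: 269 bar; isothermal: 41.7 bar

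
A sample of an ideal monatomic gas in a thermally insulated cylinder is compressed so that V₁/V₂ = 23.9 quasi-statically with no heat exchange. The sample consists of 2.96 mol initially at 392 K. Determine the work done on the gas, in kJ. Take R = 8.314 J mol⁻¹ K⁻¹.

W ≈ 106 kJ

Adiabatic: T₁V₁^(γ−1) = T₂V₂^(γ−1) ⇒ T₂ = T₁ (V₁/V₂)^(γ−1).
γ = 5/3 for a monatomic ideal gas, so γ−1 = 2/3.
T₂ = 392 × 23.9^(2/3) = 3253 K.
Q = 0, so ΔU = W_on_gas = nCᵥΔT with Cᵥ = R/(γ−1) = 12.47 J/(mol·K).
ΔU = 2.96 × 12.47 × (3253 − 392) = 105600 J.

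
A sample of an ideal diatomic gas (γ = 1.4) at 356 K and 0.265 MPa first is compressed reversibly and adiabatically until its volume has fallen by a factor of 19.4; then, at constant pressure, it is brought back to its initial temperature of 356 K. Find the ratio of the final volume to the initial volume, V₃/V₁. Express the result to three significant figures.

Adiabatic step: V₂/V₁ = 0.05155; T₂ = T₁·19.4^(0.4) = 1166 K.
Isobaric step: V₃/V₂ = T₃/T₂ = 356/1166.
V₃/V₁ = (V₂/V₁)(V₃/V₂) = 0.05155 × (356/1166) = 0.01574.

V₃/V₁ ≈ 0.0157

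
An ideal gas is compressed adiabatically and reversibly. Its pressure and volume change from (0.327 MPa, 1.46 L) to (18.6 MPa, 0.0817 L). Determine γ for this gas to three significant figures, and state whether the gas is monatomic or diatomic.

PV^γ = const ⇒ γ = ln(P₂/P₁) / ln(V₁/V₂).
γ = ln(18.6/0.327) / ln(1.46/0.0817) = 1.402.
γ ≈ 1.40 is close to 7/5, so the gas is diatomic.

γ ≈ 1.40; diatomic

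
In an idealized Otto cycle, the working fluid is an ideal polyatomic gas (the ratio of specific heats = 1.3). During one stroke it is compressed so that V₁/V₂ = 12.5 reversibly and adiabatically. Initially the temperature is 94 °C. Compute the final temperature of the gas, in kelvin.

T₂ ≈ 783 K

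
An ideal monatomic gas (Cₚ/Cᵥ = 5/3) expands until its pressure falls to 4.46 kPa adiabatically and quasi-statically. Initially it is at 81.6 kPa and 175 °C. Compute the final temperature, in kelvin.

Adiabatic: T₂/T₁ = (P₂/P₁)^((γ−1)/γ).
T₁ = 175 °C = 448.1 K.
T₂ = 448.1 × (4.46/81.6)^(2/5) = 140.1 K.

T₂ ≈ 140 K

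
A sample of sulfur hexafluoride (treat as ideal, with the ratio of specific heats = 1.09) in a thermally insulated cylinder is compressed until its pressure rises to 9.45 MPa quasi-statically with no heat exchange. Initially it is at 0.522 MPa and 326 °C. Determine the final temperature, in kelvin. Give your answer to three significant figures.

Along an adiabat T P^((1−γ)/γ) is constant, so T₂ = T₁ (P₂/P₁)^((γ−1)/γ).
T₁ = 326 °C = 599.1 K.
T₂ = 599.1 × (9.45/0.522)^(0.0826) = 761 K.

T₂ ≈ 761 K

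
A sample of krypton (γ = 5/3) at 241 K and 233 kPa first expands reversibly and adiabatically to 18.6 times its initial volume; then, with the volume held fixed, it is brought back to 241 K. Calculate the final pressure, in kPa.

P₃ ≈ 12.5 kPa

Adiabatic step (PV^γ = const): P₂ = 233×(1/18.6)^(5/3) = 1.784 kPa; T₂ = 241×(1/18.6)^(2/3) = 34.33 K.
Isochoric: P₃ = P₂(T₃/T₂) = 1.784 × (241/34.33) = 12.53 kPa.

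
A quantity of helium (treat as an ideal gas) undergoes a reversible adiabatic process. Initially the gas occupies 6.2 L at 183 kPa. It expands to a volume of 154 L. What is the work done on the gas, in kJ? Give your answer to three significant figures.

γ = 5/3 for a monatomic ideal gas.
P₂ = P₁(V₁/V₂)^γ = 183×(6.2/154)^(5/3) = 0.8654 kPa.
For a reversible adiabat, W_by_gas = (P₁V₁ − P₂V₂)/(γ−1).
W_by = (183000×0.0062 − 865.4×0.154) / (2/3) = 1502 J.
W_on_gas = −W_by = -1502 J.

W ≈ -1.50 kJ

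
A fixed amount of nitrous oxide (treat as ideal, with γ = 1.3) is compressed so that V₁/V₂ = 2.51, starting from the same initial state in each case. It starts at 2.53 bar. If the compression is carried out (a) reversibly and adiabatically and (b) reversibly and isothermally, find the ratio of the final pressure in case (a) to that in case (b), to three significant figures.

P_adiabatic / P_isothermal ≈ 1.32

Isothermal: P_b = P₁(V₁/V₂) = 2.53×2.51.
Adiabatic: P_a = P₁(V₁/V₂)^γ = 2.53×2.51^(1.3).
P_a/P_b = (V₁/V₂)^(γ−1) = 2.51^(0.3) = 1.318.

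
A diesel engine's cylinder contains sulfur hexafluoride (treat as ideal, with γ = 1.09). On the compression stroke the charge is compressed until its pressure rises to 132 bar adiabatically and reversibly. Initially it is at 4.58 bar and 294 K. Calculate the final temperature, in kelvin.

Along an adiabat T P^((1−γ)/γ) is constant, so T₂ = T₁ (P₂/P₁)^((γ−1)/γ).
T₂ = 294 × (132/4.58)^(0.0826) = 388 K.

T₂ ≈ 388 K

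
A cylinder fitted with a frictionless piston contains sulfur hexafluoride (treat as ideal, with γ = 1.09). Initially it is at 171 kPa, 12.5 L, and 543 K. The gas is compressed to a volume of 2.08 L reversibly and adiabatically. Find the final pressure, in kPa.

Since PV^γ is constant along a reversible adiabat, P₂ = P₁ (V₁/V₂)^γ.
P₂ = 171 × (12.5/2.08)^(1.09) = 1208 kPa.

P₂ ≈ 1210 kPa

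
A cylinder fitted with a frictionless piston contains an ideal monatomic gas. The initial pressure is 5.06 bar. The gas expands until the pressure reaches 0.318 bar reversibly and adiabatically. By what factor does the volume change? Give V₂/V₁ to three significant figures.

V₂/V₁ ≈ 5.26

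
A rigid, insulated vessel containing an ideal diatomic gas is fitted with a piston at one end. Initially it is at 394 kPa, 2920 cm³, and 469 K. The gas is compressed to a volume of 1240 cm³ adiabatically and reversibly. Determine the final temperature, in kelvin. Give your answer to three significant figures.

T₂ ≈ 661 K

Adiabatic: T₁V₁^(γ−1) = T₂V₂^(γ−1) ⇒ T₂ = T₁ (V₁/V₂)^(γ−1).
γ = 7/5 for a diatomic ideal gas.
T₂ = 469 × (2920/1240)^(2/5) = 660.6 K.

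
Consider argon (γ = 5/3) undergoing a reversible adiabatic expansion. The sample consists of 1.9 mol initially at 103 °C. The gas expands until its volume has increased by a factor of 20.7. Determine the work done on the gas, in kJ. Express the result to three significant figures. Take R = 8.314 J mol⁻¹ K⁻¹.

W ≈ -7.73 kJ

For a reversible adiabat TV^(γ−1) is constant, so T₂ = T₁ (V₁/V₂)^(γ−1).
T₁ = 103 °C = 376.1 K.
T₂ = 376.1 × (1/20.7)^(2/3) = 49.89 K.
Q = 0, so ΔU = W_on_gas = nCᵥΔT with Cᵥ = R/(γ−1) = 12.47 J/(mol·K).
ΔU = 1.9 × 12.47 × (49.89 − 376.1) = -7731 J.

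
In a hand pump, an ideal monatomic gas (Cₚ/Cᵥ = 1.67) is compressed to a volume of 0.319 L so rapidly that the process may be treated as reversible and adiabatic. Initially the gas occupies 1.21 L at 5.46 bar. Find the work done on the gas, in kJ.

P₂ = P₁(V₁/V₂)^γ = 5.46×(1.21/0.319)^(1.67) = 50.6 bar.
For a reversible adiabat, W_by_gas = (P₁V₁ − P₂V₂)/(γ−1).
W_by = (546000×0.00121 − 5.06×10^6×0.000319) / (0.67) = -1423 J.
W_on_gas = −W_by = 1423 J.

W ≈ 1.42 kJ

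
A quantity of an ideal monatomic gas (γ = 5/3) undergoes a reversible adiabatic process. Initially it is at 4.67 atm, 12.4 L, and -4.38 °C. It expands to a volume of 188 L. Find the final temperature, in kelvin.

Adiabatic: T₁V₁^(γ−1) = T₂V₂^(γ−1) ⇒ T₂ = T₁ (V₁/V₂)^(γ−1).
T₁ = -4.38 °C = 268.8 K.
T₂ = 268.8 × (12.4/188)^(2/3) = 43.88 K.

T₂ ≈ 43.9 K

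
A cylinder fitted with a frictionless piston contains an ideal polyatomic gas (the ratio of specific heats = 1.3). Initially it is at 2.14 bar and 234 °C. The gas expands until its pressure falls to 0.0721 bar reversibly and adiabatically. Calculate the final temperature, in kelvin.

Adiabatic: T₂/T₁ = (P₂/P₁)^((γ−1)/γ).
T₁ = 234 °C = 507.1 K.
T₂ = 507.1 × (0.0721/2.14)^(0.231) = 231.9 K.

T₂ ≈ 232 K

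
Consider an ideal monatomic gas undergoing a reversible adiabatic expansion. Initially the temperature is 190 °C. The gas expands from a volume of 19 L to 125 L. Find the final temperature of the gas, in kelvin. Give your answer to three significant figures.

T₂ ≈ 132 K

Adiabatic: T₁V₁^(γ−1) = T₂V₂^(γ−1) ⇒ T₂ = T₁ (V₁/V₂)^(γ−1).
For a monatomic ideal gas γ = 5/3, so γ−1 = 2/3.
T₁ = 190 °C = 463.1 K.
T₂ = 463.1 × (19/125)^(2/3) = 131.9 K.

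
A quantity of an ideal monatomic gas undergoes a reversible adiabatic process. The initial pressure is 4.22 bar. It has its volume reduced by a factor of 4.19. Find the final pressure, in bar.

P₂ ≈ 46.0 bar

Adiabatic: P₁V₁^γ = P₂V₂^γ ⇒ P₂ = P₁ (V₁/V₂)^γ.
For a monatomic ideal gas γ = 5/3.
P₂ = 4.22 × 4.19^(5/3) = 45.96 bar.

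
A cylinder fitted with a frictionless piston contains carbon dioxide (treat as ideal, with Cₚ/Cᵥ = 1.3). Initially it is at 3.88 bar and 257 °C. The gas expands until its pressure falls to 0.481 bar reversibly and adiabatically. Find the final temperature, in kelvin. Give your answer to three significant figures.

T₂ ≈ 327 K

Adiabatic: T₂/T₁ = (P₂/P₁)^((γ−1)/γ).
T₁ = 257 °C = 530.1 K.
T₂ = 530.1 × (0.481/3.88)^(0.231) = 327.5 K.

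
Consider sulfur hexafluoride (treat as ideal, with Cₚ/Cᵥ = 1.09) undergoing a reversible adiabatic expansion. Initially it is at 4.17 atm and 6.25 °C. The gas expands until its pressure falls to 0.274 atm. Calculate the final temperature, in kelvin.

T₂ ≈ 223 K

Along an adiabat T P^((1−γ)/γ) is constant, so T₂ = T₁ (P₂/P₁)^((γ−1)/γ).
T₁ = 6.25 °C = 279.4 K.
T₂ = 279.4 × (0.274/4.17)^(0.0826) = 223.2 K.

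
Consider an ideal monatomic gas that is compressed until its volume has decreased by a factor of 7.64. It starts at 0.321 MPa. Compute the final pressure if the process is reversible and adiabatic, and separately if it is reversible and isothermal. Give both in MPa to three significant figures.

adiabatic: 9.51 MPa; isothermal: 2.45 MPa

For a monatomic ideal gas γ = 5/3.
Isothermal: P₂ = P₁(V₁/V₂) = 0.321×7.64 = 2.452 MPa.
Adiabatic: P₂ = P₁(V₁/V₂)^γ = 0.321×7.64^(5/3) = 9.513 MPa.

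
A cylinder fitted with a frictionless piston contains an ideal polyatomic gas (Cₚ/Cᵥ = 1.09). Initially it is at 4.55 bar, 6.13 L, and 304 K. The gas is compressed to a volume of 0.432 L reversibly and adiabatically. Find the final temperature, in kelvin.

For a reversible adiabat TV^(γ−1) is constant, so T₂ = T₁ (V₁/V₂)^(γ−1).
T₂ = 304 × (6.13/0.432)^(0.09) = 386 K.

T₂ ≈ 386 K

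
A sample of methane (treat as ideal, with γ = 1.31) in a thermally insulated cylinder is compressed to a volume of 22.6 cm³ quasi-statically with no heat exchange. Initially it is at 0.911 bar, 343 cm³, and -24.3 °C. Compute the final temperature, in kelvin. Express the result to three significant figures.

T₂ ≈ 578 K

Adiabatic: T₁V₁^(γ−1) = T₂V₂^(γ−1) ⇒ T₂ = T₁ (V₁/V₂)^(γ−1).
T₁ = -24.3 °C = 248.8 K.
T₂ = 248.8 × (343/22.6)^(0.31) = 578.2 K.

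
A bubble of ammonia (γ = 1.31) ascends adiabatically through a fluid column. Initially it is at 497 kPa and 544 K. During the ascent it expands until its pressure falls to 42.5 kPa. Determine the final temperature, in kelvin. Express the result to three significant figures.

T₂ ≈ 304 K

Adiabatic: T₂/T₁ = (P₂/P₁)^((γ−1)/γ).
T₂ = 544 × (42.5/497)^(0.237) = 304 K.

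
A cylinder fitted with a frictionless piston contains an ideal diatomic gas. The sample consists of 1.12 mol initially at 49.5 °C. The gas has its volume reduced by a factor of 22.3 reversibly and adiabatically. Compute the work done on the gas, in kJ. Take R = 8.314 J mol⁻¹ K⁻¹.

W ≈ 18.5 kJ

For a reversible adiabat TV^(γ−1) is constant, so T₂ = T₁ (V₁/V₂)^(γ−1).
γ = 7/5 for a diatomic ideal gas, so γ−1 = 2/5.
T₁ = 49.5 °C = 322.6 K.
T₂ = 322.6 × 22.3^(2/5) = 1117 K.
Q = 0, so ΔU = W_on_gas = nCᵥΔT with Cᵥ = R/(γ−1) = 20.79 J/(mol·K).
ΔU = 1.12 × 20.79 × (1117 − 322.6) = 18490 J.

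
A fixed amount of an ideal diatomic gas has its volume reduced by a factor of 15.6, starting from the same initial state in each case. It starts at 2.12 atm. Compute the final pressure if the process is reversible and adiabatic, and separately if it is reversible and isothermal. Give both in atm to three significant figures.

adiabatic: 99.2 atm; isothermal: 33.1 atm

For a diatomic ideal gas γ = 7/5.
Isothermal: P₂ = P₁(V₁/V₂) = 2.12×15.6 = 33.07 atm.
Adiabatic: P₂ = P₁(V₁/V₂)^γ = 2.12×15.6^(7/5) = 99.25 atm.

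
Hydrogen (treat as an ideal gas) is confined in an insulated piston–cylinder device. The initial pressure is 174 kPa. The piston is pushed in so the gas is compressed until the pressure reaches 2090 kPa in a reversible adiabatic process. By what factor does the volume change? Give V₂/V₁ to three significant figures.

From PV^γ = const, V₂/V₁ = (P₁/P₂)^(1/γ).
For a diatomic ideal gas γ = 7/5.
V₂/V₁ = (174/2090)^(5/7) = 0.1694.

V₂/V₁ ≈ 0.169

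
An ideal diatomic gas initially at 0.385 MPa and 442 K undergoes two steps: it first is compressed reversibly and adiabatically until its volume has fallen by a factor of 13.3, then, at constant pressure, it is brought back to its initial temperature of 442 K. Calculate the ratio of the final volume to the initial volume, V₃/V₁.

V₃/V₁ ≈ 0.0267

For a diatomic ideal gas γ = 7/5.
Adiabatic step: V₂/V₁ = 0.07519; T₂ = T₁·13.3^(2/5) = 1244 K.
Isobaric step: V₃/V₂ = T₃/T₂ = 442/1244.
V₃/V₁ = (V₂/V₁)(V₃/V₂) = 0.07519 × (442/1244) = 0.02671.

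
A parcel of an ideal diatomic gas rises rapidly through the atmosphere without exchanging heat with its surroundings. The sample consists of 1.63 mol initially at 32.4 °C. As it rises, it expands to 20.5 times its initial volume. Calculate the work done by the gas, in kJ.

For a reversible adiabat TV^(γ−1) is constant, so T₂ = T₁ (V₁/V₂)^(γ−1).
γ = 7/5 for a diatomic ideal gas, so γ−1 = 2/5.
T₁ = 32.4 °C = 305.5 K.
T₂ = 305.5 × (1/20.5)^(2/5) = 91.28 K.
Q = 0, so ΔU = W_on_gas = nCᵥΔT with Cᵥ = R/(γ−1) = 20.79 J/(mol·K).
ΔU = 1.63 × 20.79 × (91.28 − 305.5) = -7259 J.
Work done by the gas = −ΔU = 7259 J.

W ≈ 7.26 kJ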